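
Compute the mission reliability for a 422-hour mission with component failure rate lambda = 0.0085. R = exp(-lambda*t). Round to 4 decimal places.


lambda = 0.0085
mission_time = 422
lambda * t = 0.0085 * 422 = 3.587
R = exp(-3.587)
R = 0.0277

0.0277


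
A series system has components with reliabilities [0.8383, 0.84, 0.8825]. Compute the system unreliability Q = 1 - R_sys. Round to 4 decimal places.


Components: [0.8383, 0.84, 0.8825]
After component 1: product = 0.8383
After component 2: product = 0.7042
After component 3: product = 0.6214
R_sys = 0.6214
Q = 1 - 0.6214 = 0.3786

0.3786


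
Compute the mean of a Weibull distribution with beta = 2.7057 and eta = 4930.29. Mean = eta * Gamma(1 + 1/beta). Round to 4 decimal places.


beta = 2.7057, eta = 4930.29
1/beta = 0.3696
1 + 1/beta = 1.3696
Gamma(1.3696) = 0.8893
Mean = 4930.29 * 0.8893
Mean = 4384.7403

4384.7403


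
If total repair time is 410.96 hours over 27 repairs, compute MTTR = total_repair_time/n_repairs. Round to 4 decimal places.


total_repair_time = 410.96
n_repairs = 27
MTTR = 410.96 / 27
MTTR = 15.2207

15.2207


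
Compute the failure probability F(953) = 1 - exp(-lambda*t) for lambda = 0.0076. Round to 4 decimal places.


lambda = 0.0076, t = 953
lambda * t = 7.2428
exp(-7.2428) = 0.0007
F(t) = 1 - 0.0007
F(t) = 0.9993

0.9993


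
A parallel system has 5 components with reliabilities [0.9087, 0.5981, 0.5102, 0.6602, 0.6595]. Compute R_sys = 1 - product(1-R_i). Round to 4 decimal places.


Components: [0.9087, 0.5981, 0.5102, 0.6602, 0.6595]
(1 - 0.9087) = 0.0913, running product = 0.0913
(1 - 0.5981) = 0.4019, running product = 0.0367
(1 - 0.5102) = 0.4898, running product = 0.018
(1 - 0.6602) = 0.3398, running product = 0.0061
(1 - 0.6595) = 0.3405, running product = 0.0021
Product of (1-R_i) = 0.0021
R_sys = 1 - 0.0021 = 0.9979

0.9979


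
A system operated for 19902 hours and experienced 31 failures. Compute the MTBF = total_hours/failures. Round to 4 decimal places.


total_hours = 19902
failures = 31
MTBF = 19902 / 31
MTBF = 642.0

642.0


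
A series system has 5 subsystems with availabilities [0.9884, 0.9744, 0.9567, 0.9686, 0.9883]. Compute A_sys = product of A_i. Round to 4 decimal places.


Subsystems: [0.9884, 0.9744, 0.9567, 0.9686, 0.9883]
After subsystem 1 (A=0.9884): product = 0.9884
After subsystem 2 (A=0.9744): product = 0.9631
After subsystem 3 (A=0.9567): product = 0.9214
After subsystem 4 (A=0.9686): product = 0.8925
After subsystem 5 (A=0.9883): product = 0.882
A_sys = 0.882

0.882


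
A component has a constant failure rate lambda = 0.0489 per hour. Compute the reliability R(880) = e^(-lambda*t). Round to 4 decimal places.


lambda = 0.0489
t = 880
lambda * t = 43.032
R(t) = e^(-43.032)
R(t) = 0.0

0.0


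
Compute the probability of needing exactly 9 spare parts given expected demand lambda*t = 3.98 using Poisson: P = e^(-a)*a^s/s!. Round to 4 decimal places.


a = 3.98, s = 9
e^(-a) = e^(-3.98) = 0.0187
a^s = 3.98^9 = 250580.7176
s! = 362880
P = 0.0187 * 250580.7176 / 362880
P = 0.0129

0.0129


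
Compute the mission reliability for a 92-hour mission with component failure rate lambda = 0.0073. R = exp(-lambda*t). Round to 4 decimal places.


lambda = 0.0073
mission_time = 92
lambda * t = 0.0073 * 92 = 0.6716
R = exp(-0.6716)
R = 0.5109

0.5109


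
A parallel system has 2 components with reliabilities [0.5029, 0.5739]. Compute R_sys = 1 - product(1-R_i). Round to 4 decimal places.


Components: [0.5029, 0.5739]
(1 - 0.5029) = 0.4971, running product = 0.4971
(1 - 0.5739) = 0.4261, running product = 0.2118
Product of (1-R_i) = 0.2118
R_sys = 1 - 0.2118 = 0.7882

0.7882


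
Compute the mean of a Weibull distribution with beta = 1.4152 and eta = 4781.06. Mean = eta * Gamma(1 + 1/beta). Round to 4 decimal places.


beta = 1.4152, eta = 4781.06
1/beta = 0.7066
1 + 1/beta = 1.7066
Gamma(1.7066) = 0.9099
Mean = 4781.06 * 0.9099
Mean = 4350.3279

4350.3279


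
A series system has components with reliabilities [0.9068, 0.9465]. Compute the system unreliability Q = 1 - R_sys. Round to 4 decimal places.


Components: [0.9068, 0.9465]
After component 1: product = 0.9068
After component 2: product = 0.8583
R_sys = 0.8583
Q = 1 - 0.8583 = 0.1417

0.1417


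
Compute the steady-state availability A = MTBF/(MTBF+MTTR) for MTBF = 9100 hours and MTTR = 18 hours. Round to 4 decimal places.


MTBF = 9100
MTTR = 18
MTBF + MTTR = 9118
A = 9100 / 9118
A = 0.998

0.998


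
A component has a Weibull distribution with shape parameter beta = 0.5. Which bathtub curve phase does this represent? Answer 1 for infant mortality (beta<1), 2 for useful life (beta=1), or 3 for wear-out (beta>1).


beta = 0.5
Compare beta to 1:
beta < 1 => infant mortality (phase 1)
beta = 1 => useful life (phase 2)
beta > 1 => wear-out (phase 3)
Since beta = 0.5, this is infant mortality (decreasing failure rate)
Phase = 1

1


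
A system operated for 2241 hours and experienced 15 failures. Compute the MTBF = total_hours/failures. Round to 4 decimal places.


total_hours = 2241
failures = 15
MTBF = 2241 / 15
MTBF = 149.4

149.4


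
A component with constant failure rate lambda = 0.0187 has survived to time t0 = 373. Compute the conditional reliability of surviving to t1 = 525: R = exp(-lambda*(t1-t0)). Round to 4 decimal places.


lambda = 0.0187
t0 = 373, t1 = 525
t1 - t0 = 152
lambda * (t1-t0) = 0.0187 * 152 = 2.8424
R = exp(-2.8424)
R = 0.0583

0.0583


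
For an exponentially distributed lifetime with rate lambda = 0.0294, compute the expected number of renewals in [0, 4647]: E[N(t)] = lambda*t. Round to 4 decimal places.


lambda = 0.0294
t = 4647
E[N(t)] = lambda * t
E[N(t)] = 0.0294 * 4647
E[N(t)] = 136.6218

136.6218


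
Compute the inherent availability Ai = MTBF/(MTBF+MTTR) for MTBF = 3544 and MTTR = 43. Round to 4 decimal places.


MTBF = 3544
MTTR = 43
MTBF + MTTR = 3587
Ai = 3544 / 3587
Ai = 0.988

0.988


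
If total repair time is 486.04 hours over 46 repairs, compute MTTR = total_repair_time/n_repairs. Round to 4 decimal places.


total_repair_time = 486.04
n_repairs = 46
MTTR = 486.04 / 46
MTTR = 10.5661

10.5661


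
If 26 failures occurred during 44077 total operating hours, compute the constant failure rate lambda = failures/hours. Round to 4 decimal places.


failures = 26
total_hours = 44077
lambda = 26 / 44077
lambda = 0.0006

0.0006


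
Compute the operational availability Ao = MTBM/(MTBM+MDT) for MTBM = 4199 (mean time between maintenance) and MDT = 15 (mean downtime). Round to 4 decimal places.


MTBM = 4199
MDT = 15
MTBM + MDT = 4214
Ao = 4199 / 4214
Ao = 0.9964

0.9964


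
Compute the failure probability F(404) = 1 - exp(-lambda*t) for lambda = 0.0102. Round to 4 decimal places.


lambda = 0.0102, t = 404
lambda * t = 4.1208
exp(-4.1208) = 0.0162
F(t) = 1 - 0.0162
F(t) = 0.9838

0.9838


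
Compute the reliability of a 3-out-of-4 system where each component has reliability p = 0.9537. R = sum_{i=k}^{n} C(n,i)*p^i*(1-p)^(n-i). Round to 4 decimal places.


k = 3, n = 4, p = 0.9537
i=3: C(4,3)=4 * 0.9537^3 * 0.0463^1 = 0.1606
i=4: C(4,4)=1 * 0.9537^4 * 0.0463^0 = 0.8273
R = sum of terms = 0.9879

0.9879


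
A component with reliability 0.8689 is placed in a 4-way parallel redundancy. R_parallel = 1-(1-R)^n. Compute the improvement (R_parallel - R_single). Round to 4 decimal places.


R_single = 0.8689, n = 4
1 - R_single = 0.1311
(1 - R_single)^n = 0.1311^4 = 0.0003
R_parallel = 1 - 0.0003 = 0.9997
Improvement = 0.9997 - 0.8689
Improvement = 0.1308

0.1308


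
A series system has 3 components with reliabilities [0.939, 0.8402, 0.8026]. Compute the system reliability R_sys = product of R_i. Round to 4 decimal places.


Components: [0.939, 0.8402, 0.8026]
After component 1 (R=0.939): product = 0.939
After component 2 (R=0.8402): product = 0.7889
After component 3 (R=0.8026): product = 0.6332
R_sys = 0.6332

0.6332


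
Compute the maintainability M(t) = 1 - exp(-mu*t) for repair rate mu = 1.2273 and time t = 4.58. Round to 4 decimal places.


mu = 1.2273, t = 4.58
mu * t = 1.2273 * 4.58 = 5.621
exp(-5.621) = 0.0036
M(t) = 1 - 0.0036
M(t) = 0.9964

0.9964


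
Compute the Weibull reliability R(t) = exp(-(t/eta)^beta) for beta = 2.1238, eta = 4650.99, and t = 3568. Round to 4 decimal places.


beta = 2.1238, eta = 4650.99, t = 3568
t/eta = 3568 / 4650.99 = 0.7671
(t/eta)^beta = 0.7671^2.1238 = 0.5695
R(t) = exp(-0.5695)
R(t) = 0.5658

0.5658


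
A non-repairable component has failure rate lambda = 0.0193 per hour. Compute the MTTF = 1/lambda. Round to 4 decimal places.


lambda = 0.0193
MTTF = 1 / 0.0193
MTTF = 51.8135

51.8135


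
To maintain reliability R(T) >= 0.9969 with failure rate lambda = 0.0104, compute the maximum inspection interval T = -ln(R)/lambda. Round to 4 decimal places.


R_target = 0.9969
lambda = 0.0104
-ln(0.9969) = 0.0031
T = 0.0031 / 0.0104
T = 0.2985

0.2985


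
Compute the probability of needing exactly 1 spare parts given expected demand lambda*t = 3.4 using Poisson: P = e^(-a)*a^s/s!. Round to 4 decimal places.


a = 3.4, s = 1
e^(-a) = e^(-3.4) = 0.0334
a^s = 3.4^1 = 3.4
s! = 1
P = 0.0334 * 3.4 / 1
P = 0.1135

0.1135


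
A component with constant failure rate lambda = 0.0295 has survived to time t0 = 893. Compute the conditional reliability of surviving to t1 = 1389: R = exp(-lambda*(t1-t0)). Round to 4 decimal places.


lambda = 0.0295
t0 = 893, t1 = 1389
t1 - t0 = 496
lambda * (t1-t0) = 0.0295 * 496 = 14.632
R = exp(-14.632)
R = 0.0

0.0


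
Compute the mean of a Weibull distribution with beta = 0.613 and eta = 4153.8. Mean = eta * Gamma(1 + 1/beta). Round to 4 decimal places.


beta = 0.613, eta = 4153.8
1/beta = 1.6313
1 + 1/beta = 2.6313
Gamma(2.6313) = 1.464
Mean = 4153.8 * 1.464
Mean = 6081.1124

6081.1124


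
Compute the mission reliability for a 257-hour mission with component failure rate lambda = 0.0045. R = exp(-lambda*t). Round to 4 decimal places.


lambda = 0.0045
mission_time = 257
lambda * t = 0.0045 * 257 = 1.1565
R = exp(-1.1565)
R = 0.3146

0.3146


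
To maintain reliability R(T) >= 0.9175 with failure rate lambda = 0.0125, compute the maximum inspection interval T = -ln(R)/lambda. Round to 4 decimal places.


R_target = 0.9175
lambda = 0.0125
-ln(0.9175) = 0.0861
T = 0.0861 / 0.0125
T = 6.8882

6.8882


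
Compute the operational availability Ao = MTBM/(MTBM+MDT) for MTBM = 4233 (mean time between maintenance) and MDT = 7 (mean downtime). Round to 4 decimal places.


MTBM = 4233
MDT = 7
MTBM + MDT = 4240
Ao = 4233 / 4240
Ao = 0.9983

0.9983


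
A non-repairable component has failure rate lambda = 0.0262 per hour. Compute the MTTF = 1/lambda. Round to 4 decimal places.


lambda = 0.0262
MTTF = 1 / 0.0262
MTTF = 38.1679

38.1679


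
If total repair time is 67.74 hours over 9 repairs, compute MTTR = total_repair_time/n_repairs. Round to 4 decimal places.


total_repair_time = 67.74
n_repairs = 9
MTTR = 67.74 / 9
MTTR = 7.5267

7.5267


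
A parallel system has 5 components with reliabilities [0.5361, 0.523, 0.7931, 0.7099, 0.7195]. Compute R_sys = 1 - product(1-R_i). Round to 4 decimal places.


Components: [0.5361, 0.523, 0.7931, 0.7099, 0.7195]
(1 - 0.5361) = 0.4639, running product = 0.4639
(1 - 0.523) = 0.477, running product = 0.2213
(1 - 0.7931) = 0.2069, running product = 0.0458
(1 - 0.7099) = 0.2901, running product = 0.0133
(1 - 0.7195) = 0.2805, running product = 0.0037
Product of (1-R_i) = 0.0037
R_sys = 1 - 0.0037 = 0.9963

0.9963


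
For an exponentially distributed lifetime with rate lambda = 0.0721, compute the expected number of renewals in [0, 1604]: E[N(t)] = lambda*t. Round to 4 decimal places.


lambda = 0.0721
t = 1604
E[N(t)] = lambda * t
E[N(t)] = 0.0721 * 1604
E[N(t)] = 115.6484

115.6484


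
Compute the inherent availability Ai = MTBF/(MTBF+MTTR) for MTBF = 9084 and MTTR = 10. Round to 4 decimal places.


MTBF = 9084
MTTR = 10
MTBF + MTTR = 9094
Ai = 9084 / 9094
Ai = 0.9989

0.9989


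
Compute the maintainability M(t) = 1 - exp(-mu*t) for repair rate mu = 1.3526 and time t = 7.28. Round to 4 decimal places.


mu = 1.3526, t = 7.28
mu * t = 1.3526 * 7.28 = 9.8469
exp(-9.8469) = 0.0001
M(t) = 1 - 0.0001
M(t) = 0.9999

0.9999


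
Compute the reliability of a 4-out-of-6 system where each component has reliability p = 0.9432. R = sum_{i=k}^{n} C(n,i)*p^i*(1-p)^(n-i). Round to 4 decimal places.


k = 4, n = 6, p = 0.9432
i=4: C(6,4)=15 * 0.9432^4 * 0.0568^2 = 0.0383
i=5: C(6,5)=6 * 0.9432^5 * 0.0568^1 = 0.2544
i=6: C(6,6)=1 * 0.9432^6 * 0.0568^0 = 0.7041
R = sum of terms = 0.9968

0.9968


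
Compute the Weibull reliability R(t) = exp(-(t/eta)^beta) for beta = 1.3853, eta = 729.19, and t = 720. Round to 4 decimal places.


beta = 1.3853, eta = 729.19, t = 720
t/eta = 720 / 729.19 = 0.9874
(t/eta)^beta = 0.9874^1.3853 = 0.9826
R(t) = exp(-0.9826)
R(t) = 0.3743

0.3743


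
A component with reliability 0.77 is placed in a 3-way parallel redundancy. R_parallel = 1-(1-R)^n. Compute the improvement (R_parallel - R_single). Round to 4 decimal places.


R_single = 0.77, n = 3
1 - R_single = 0.23
(1 - R_single)^n = 0.23^3 = 0.0122
R_parallel = 1 - 0.0122 = 0.9878
Improvement = 0.9878 - 0.77
Improvement = 0.2178

0.2178


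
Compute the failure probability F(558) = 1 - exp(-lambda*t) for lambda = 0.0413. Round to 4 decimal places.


lambda = 0.0413, t = 558
lambda * t = 23.0454
exp(-23.0454) = 0.0
F(t) = 1 - 0.0
F(t) = 1.0

1.0


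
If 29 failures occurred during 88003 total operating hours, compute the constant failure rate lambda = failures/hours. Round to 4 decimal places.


failures = 29
total_hours = 88003
lambda = 29 / 88003
lambda = 0.0003

0.0003


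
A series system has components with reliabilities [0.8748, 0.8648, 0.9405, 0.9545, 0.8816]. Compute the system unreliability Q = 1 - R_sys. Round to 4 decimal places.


Components: [0.8748, 0.8648, 0.9405, 0.9545, 0.8816]
After component 1: product = 0.8748
After component 2: product = 0.7565
After component 3: product = 0.7115
After component 4: product = 0.6791
After component 5: product = 0.5987
R_sys = 0.5987
Q = 1 - 0.5987 = 0.4013

0.4013


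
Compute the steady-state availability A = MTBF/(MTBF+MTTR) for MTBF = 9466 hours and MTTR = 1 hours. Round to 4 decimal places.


MTBF = 9466
MTTR = 1
MTBF + MTTR = 9467
A = 9466 / 9467
A = 0.9999

0.9999


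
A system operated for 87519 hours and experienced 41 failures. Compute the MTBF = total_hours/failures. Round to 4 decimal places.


total_hours = 87519
failures = 41
MTBF = 87519 / 41
MTBF = 2134.6098

2134.6098


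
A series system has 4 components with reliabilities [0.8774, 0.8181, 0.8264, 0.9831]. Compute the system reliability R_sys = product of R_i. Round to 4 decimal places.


Components: [0.8774, 0.8181, 0.8264, 0.9831]
After component 1 (R=0.8774): product = 0.8774
After component 2 (R=0.8181): product = 0.7178
After component 3 (R=0.8264): product = 0.5932
After component 4 (R=0.9831): product = 0.5832
R_sys = 0.5832

0.5832


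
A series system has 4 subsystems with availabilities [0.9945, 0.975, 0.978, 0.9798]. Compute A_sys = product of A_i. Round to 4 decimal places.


Subsystems: [0.9945, 0.975, 0.978, 0.9798]
After subsystem 1 (A=0.9945): product = 0.9945
After subsystem 2 (A=0.975): product = 0.9696
After subsystem 3 (A=0.978): product = 0.9483
After subsystem 4 (A=0.9798): product = 0.9291
A_sys = 0.9291

0.9291


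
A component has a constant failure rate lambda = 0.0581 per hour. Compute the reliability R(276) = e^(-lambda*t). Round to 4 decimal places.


lambda = 0.0581
t = 276
lambda * t = 16.0356
R(t) = e^(-16.0356)
R(t) = 0.0

0.0


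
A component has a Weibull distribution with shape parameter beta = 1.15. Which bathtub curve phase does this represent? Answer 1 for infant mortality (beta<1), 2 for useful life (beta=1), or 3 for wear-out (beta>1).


beta = 1.15
Compare beta to 1:
beta < 1 => infant mortality (phase 1)
beta = 1 => useful life (phase 2)
beta > 1 => wear-out (phase 3)
Since beta = 1.15, this is wear-out (increasing failure rate)
Phase = 3

3


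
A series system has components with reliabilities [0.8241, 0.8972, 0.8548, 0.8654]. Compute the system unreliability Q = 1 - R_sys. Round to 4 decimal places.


Components: [0.8241, 0.8972, 0.8548, 0.8654]
After component 1: product = 0.8241
After component 2: product = 0.7394
After component 3: product = 0.632
After component 4: product = 0.547
R_sys = 0.547
Q = 1 - 0.547 = 0.453

0.453


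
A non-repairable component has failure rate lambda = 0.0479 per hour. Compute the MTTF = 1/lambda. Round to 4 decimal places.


lambda = 0.0479
MTTF = 1 / 0.0479
MTTF = 20.8768

20.8768


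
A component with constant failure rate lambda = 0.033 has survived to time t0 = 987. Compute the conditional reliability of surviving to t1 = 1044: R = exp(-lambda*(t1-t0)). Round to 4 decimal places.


lambda = 0.033
t0 = 987, t1 = 1044
t1 - t0 = 57
lambda * (t1-t0) = 0.033 * 57 = 1.881
R = exp(-1.881)
R = 0.1524

0.1524


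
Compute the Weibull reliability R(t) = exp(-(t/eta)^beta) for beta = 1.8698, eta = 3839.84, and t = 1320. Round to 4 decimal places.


beta = 1.8698, eta = 3839.84, t = 1320
t/eta = 1320 / 3839.84 = 0.3438
(t/eta)^beta = 0.3438^1.8698 = 0.1358
R(t) = exp(-0.1358)
R(t) = 0.873

0.873


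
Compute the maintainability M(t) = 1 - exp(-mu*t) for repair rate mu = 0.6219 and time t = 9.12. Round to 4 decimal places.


mu = 0.6219, t = 9.12
mu * t = 0.6219 * 9.12 = 5.6717
exp(-5.6717) = 0.0034
M(t) = 1 - 0.0034
M(t) = 0.9966

0.9966


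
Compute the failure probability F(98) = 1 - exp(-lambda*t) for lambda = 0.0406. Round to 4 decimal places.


lambda = 0.0406, t = 98
lambda * t = 3.9788
exp(-3.9788) = 0.0187
F(t) = 1 - 0.0187
F(t) = 0.9813

0.9813


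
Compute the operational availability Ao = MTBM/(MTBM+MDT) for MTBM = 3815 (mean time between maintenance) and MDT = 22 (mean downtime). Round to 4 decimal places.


MTBM = 3815
MDT = 22
MTBM + MDT = 3837
Ao = 3815 / 3837
Ao = 0.9943

0.9943


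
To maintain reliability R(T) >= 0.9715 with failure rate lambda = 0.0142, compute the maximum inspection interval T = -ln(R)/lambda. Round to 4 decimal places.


R_target = 0.9715
lambda = 0.0142
-ln(0.9715) = 0.0289
T = 0.0289 / 0.0142
T = 2.0362

2.0362


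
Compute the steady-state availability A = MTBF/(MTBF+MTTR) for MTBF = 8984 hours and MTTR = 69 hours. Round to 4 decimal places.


MTBF = 8984
MTTR = 69
MTBF + MTTR = 9053
A = 8984 / 9053
A = 0.9924

0.9924


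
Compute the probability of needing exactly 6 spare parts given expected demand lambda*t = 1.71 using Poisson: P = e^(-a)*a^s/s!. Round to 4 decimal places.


a = 1.71, s = 6
e^(-a) = e^(-1.71) = 0.1809
a^s = 1.71^6 = 25.0021
s! = 720
P = 0.1809 * 25.0021 / 720
P = 0.0063

0.0063


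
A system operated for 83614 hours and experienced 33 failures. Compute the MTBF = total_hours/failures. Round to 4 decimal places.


total_hours = 83614
failures = 33
MTBF = 83614 / 33
MTBF = 2533.7576

2533.7576


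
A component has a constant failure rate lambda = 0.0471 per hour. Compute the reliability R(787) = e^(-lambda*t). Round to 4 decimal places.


lambda = 0.0471
t = 787
lambda * t = 37.0677
R(t) = e^(-37.0677)
R(t) = 0.0

0.0


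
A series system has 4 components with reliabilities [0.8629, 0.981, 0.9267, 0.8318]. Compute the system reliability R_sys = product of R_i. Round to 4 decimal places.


Components: [0.8629, 0.981, 0.9267, 0.8318]
After component 1 (R=0.8629): product = 0.8629
After component 2 (R=0.981): product = 0.8465
After component 3 (R=0.9267): product = 0.7845
After component 4 (R=0.8318): product = 0.6525
R_sys = 0.6525

0.6525


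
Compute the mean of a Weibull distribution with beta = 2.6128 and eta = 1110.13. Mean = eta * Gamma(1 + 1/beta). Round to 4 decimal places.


beta = 2.6128, eta = 1110.13
1/beta = 0.3827
1 + 1/beta = 1.3827
Gamma(1.3827) = 0.8883
Mean = 1110.13 * 0.8883
Mean = 986.1745

986.1745


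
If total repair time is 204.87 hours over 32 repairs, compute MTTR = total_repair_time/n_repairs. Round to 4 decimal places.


total_repair_time = 204.87
n_repairs = 32
MTTR = 204.87 / 32
MTTR = 6.4022

6.4022


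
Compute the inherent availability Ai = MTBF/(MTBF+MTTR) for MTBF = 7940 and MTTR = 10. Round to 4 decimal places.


MTBF = 7940
MTTR = 10
MTBF + MTTR = 7950
Ai = 7940 / 7950
Ai = 0.9987

0.9987


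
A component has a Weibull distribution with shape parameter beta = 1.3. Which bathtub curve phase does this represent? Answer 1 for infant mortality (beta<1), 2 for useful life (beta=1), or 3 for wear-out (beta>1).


beta = 1.3
Compare beta to 1:
beta < 1 => infant mortality (phase 1)
beta = 1 => useful life (phase 2)
beta > 1 => wear-out (phase 3)
Since beta = 1.3, this is wear-out (increasing failure rate)
Phase = 3

3


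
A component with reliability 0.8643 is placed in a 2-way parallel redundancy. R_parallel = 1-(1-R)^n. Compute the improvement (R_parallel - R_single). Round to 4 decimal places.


R_single = 0.8643, n = 2
1 - R_single = 0.1357
(1 - R_single)^n = 0.1357^2 = 0.0184
R_parallel = 1 - 0.0184 = 0.9816
Improvement = 0.9816 - 0.8643
Improvement = 0.1173

0.1173


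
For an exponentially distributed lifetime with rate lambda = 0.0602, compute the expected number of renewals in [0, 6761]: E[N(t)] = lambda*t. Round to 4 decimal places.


lambda = 0.0602
t = 6761
E[N(t)] = lambda * t
E[N(t)] = 0.0602 * 6761
E[N(t)] = 407.0122

407.0122


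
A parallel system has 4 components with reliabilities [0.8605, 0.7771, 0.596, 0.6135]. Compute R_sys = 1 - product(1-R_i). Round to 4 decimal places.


Components: [0.8605, 0.7771, 0.596, 0.6135]
(1 - 0.8605) = 0.1395, running product = 0.1395
(1 - 0.7771) = 0.2229, running product = 0.0311
(1 - 0.596) = 0.404, running product = 0.0126
(1 - 0.6135) = 0.3865, running product = 0.0049
Product of (1-R_i) = 0.0049
R_sys = 1 - 0.0049 = 0.9951

0.9951


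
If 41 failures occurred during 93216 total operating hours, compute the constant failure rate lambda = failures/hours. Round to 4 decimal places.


failures = 41
total_hours = 93216
lambda = 41 / 93216
lambda = 0.0004

0.0004


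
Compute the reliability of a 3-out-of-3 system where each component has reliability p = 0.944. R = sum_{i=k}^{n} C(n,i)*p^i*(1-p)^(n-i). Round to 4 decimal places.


k = 3, n = 3, p = 0.944
i=3: C(3,3)=1 * 0.944^3 * 0.056^0 = 0.8412
R = sum of terms = 0.8412

0.8412


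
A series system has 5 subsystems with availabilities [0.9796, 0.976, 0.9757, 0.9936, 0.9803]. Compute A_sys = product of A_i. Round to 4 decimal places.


Subsystems: [0.9796, 0.976, 0.9757, 0.9936, 0.9803]
After subsystem 1 (A=0.9796): product = 0.9796
After subsystem 2 (A=0.976): product = 0.9561
After subsystem 3 (A=0.9757): product = 0.9329
After subsystem 4 (A=0.9936): product = 0.9269
After subsystem 5 (A=0.9803): product = 0.9086
A_sys = 0.9086

0.9086


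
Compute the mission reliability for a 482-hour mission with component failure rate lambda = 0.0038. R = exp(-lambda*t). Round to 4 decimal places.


lambda = 0.0038
mission_time = 482
lambda * t = 0.0038 * 482 = 1.8316
R = exp(-1.8316)
R = 0.1602

0.1602


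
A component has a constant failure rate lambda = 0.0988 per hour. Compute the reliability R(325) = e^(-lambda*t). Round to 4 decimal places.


lambda = 0.0988
t = 325
lambda * t = 32.11
R(t) = e^(-32.11)
R(t) = 0.0

0.0


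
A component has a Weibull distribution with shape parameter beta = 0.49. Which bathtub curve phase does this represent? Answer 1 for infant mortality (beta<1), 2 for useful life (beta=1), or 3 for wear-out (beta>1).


beta = 0.49
Compare beta to 1:
beta < 1 => infant mortality (phase 1)
beta = 1 => useful life (phase 2)
beta > 1 => wear-out (phase 3)
Since beta = 0.49, this is infant mortality (decreasing failure rate)
Phase = 1

1


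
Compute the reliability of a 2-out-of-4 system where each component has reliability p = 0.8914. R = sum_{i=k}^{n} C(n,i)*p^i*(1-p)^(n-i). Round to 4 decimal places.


k = 2, n = 4, p = 0.8914
i=2: C(4,2)=6 * 0.8914^2 * 0.1086^2 = 0.0562
i=3: C(4,3)=4 * 0.8914^3 * 0.1086^1 = 0.3077
i=4: C(4,4)=1 * 0.8914^4 * 0.1086^0 = 0.6314
R = sum of terms = 0.9953

0.9953


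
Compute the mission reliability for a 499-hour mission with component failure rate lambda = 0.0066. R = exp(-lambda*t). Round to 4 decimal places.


lambda = 0.0066
mission_time = 499
lambda * t = 0.0066 * 499 = 3.2934
R = exp(-3.2934)
R = 0.0371

0.0371


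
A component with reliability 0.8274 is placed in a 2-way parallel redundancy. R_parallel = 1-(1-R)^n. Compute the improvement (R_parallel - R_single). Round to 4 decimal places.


R_single = 0.8274, n = 2
1 - R_single = 0.1726
(1 - R_single)^n = 0.1726^2 = 0.0298
R_parallel = 1 - 0.0298 = 0.9702
Improvement = 0.9702 - 0.8274
Improvement = 0.1428

0.1428


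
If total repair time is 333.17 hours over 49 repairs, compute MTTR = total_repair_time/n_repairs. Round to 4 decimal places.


total_repair_time = 333.17
n_repairs = 49
MTTR = 333.17 / 49
MTTR = 6.7994

6.7994


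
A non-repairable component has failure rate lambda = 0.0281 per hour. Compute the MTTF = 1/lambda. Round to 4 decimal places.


lambda = 0.0281
MTTF = 1 / 0.0281
MTTF = 35.5872

35.5872


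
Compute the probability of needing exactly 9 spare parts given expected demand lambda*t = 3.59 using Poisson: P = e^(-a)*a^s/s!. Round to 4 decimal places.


a = 3.59, s = 9
e^(-a) = e^(-3.59) = 0.0276
a^s = 3.59^9 = 99048.9868
s! = 362880
P = 0.0276 * 99048.9868 / 362880
P = 0.0075

0.0075


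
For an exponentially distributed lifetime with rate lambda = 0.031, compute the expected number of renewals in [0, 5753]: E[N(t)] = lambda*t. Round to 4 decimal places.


lambda = 0.031
t = 5753
E[N(t)] = lambda * t
E[N(t)] = 0.031 * 5753
E[N(t)] = 178.343

178.343


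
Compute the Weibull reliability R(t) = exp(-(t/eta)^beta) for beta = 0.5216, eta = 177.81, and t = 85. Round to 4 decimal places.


beta = 0.5216, eta = 177.81, t = 85
t/eta = 85 / 177.81 = 0.478
(t/eta)^beta = 0.478^0.5216 = 0.6805
R(t) = exp(-0.6805)
R(t) = 0.5064

0.5064


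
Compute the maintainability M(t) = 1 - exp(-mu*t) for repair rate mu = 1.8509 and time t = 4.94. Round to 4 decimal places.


mu = 1.8509, t = 4.94
mu * t = 1.8509 * 4.94 = 9.1434
exp(-9.1434) = 0.0001
M(t) = 1 - 0.0001
M(t) = 0.9999

0.9999


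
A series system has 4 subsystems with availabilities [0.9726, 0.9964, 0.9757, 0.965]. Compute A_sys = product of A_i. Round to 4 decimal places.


Subsystems: [0.9726, 0.9964, 0.9757, 0.965]
After subsystem 1 (A=0.9726): product = 0.9726
After subsystem 2 (A=0.9964): product = 0.9691
After subsystem 3 (A=0.9757): product = 0.9455
After subsystem 4 (A=0.965): product = 0.9125
A_sys = 0.9125

0.9125


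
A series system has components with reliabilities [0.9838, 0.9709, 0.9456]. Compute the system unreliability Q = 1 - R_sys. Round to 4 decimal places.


Components: [0.9838, 0.9709, 0.9456]
After component 1: product = 0.9838
After component 2: product = 0.9552
After component 3: product = 0.9032
R_sys = 0.9032
Q = 1 - 0.9032 = 0.0968

0.0968


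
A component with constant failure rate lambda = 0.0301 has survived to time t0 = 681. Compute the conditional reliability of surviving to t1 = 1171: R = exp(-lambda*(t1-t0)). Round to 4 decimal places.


lambda = 0.0301
t0 = 681, t1 = 1171
t1 - t0 = 490
lambda * (t1-t0) = 0.0301 * 490 = 14.749
R = exp(-14.749)
R = 0.0

0.0


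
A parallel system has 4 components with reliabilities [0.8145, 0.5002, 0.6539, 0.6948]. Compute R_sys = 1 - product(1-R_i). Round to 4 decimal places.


Components: [0.8145, 0.5002, 0.6539, 0.6948]
(1 - 0.8145) = 0.1855, running product = 0.1855
(1 - 0.5002) = 0.4998, running product = 0.0927
(1 - 0.6539) = 0.3461, running product = 0.0321
(1 - 0.6948) = 0.3052, running product = 0.0098
Product of (1-R_i) = 0.0098
R_sys = 1 - 0.0098 = 0.9902

0.9902


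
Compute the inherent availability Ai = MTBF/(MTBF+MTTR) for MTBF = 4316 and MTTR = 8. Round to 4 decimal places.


MTBF = 4316
MTTR = 8
MTBF + MTTR = 4324
Ai = 4316 / 4324
Ai = 0.9981

0.9981


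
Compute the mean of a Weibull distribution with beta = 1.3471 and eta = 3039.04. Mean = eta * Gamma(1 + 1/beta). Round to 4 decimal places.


beta = 1.3471, eta = 3039.04
1/beta = 0.7423
1 + 1/beta = 1.7423
Gamma(1.7423) = 0.9173
Mean = 3039.04 * 0.9173
Mean = 2787.8377

2787.8377


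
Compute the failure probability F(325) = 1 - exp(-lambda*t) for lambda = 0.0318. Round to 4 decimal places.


lambda = 0.0318, t = 325
lambda * t = 10.335
exp(-10.335) = 0.0
F(t) = 1 - 0.0
F(t) = 1.0

1.0


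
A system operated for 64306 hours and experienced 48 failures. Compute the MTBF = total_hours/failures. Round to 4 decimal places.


total_hours = 64306
failures = 48
MTBF = 64306 / 48
MTBF = 1339.7083

1339.7083


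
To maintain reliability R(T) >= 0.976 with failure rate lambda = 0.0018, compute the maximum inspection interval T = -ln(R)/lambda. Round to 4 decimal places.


R_target = 0.976
lambda = 0.0018
-ln(0.976) = 0.0243
T = 0.0243 / 0.0018
T = 13.4959

13.4959


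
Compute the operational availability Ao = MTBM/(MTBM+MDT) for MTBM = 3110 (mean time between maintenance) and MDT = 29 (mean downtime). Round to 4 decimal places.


MTBM = 3110
MDT = 29
MTBM + MDT = 3139
Ao = 3110 / 3139
Ao = 0.9908

0.9908


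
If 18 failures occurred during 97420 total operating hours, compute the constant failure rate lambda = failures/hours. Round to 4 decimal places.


failures = 18
total_hours = 97420
lambda = 18 / 97420
lambda = 0.0002

0.0002


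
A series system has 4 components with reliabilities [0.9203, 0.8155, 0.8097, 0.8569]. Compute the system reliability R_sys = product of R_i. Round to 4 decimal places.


Components: [0.9203, 0.8155, 0.8097, 0.8569]
After component 1 (R=0.9203): product = 0.9203
After component 2 (R=0.8155): product = 0.7505
After component 3 (R=0.8097): product = 0.6077
After component 4 (R=0.8569): product = 0.5207
R_sys = 0.5207

0.5207


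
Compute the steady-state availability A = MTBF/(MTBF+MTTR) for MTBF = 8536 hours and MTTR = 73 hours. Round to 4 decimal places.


MTBF = 8536
MTTR = 73
MTBF + MTTR = 8609
A = 8536 / 8609
A = 0.9915

0.9915


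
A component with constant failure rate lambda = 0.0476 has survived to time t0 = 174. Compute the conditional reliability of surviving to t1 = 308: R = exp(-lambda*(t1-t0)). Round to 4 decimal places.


lambda = 0.0476
t0 = 174, t1 = 308
t1 - t0 = 134
lambda * (t1-t0) = 0.0476 * 134 = 6.3784
R = exp(-6.3784)
R = 0.0017

0.0017


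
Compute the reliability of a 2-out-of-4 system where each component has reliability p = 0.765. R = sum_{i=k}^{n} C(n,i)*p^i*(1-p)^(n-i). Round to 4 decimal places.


k = 2, n = 4, p = 0.765
i=2: C(4,2)=6 * 0.765^2 * 0.235^2 = 0.1939
i=3: C(4,3)=4 * 0.765^3 * 0.235^1 = 0.4208
i=4: C(4,4)=1 * 0.765^4 * 0.235^0 = 0.3425
R = sum of terms = 0.9572

0.9572


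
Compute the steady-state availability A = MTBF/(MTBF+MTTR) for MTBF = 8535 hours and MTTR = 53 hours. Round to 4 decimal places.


MTBF = 8535
MTTR = 53
MTBF + MTTR = 8588
A = 8535 / 8588
A = 0.9938

0.9938


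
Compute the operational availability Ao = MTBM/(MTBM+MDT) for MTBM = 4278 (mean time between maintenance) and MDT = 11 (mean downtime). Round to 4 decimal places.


MTBM = 4278
MDT = 11
MTBM + MDT = 4289
Ao = 4278 / 4289
Ao = 0.9974

0.9974


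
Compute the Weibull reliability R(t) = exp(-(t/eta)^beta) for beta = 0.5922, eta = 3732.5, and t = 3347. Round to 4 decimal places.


beta = 0.5922, eta = 3732.5, t = 3347
t/eta = 3347 / 3732.5 = 0.8967
(t/eta)^beta = 0.8967^0.5922 = 0.9375
R(t) = exp(-0.9375)
R(t) = 0.3916

0.3916


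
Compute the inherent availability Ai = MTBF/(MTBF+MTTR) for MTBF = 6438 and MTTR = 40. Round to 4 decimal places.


MTBF = 6438
MTTR = 40
MTBF + MTTR = 6478
Ai = 6438 / 6478
Ai = 0.9938

0.9938


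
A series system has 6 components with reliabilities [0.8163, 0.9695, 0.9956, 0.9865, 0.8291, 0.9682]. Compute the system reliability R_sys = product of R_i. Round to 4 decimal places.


Components: [0.8163, 0.9695, 0.9956, 0.9865, 0.8291, 0.9682]
After component 1 (R=0.8163): product = 0.8163
After component 2 (R=0.9695): product = 0.7914
After component 3 (R=0.9956): product = 0.7879
After component 4 (R=0.9865): product = 0.7773
After component 5 (R=0.8291): product = 0.6444
After component 6 (R=0.9682): product = 0.624
R_sys = 0.624

0.624


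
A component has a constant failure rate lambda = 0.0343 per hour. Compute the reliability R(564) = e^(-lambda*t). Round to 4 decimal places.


lambda = 0.0343
t = 564
lambda * t = 19.3452
R(t) = e^(-19.3452)
R(t) = 0.0

0.0


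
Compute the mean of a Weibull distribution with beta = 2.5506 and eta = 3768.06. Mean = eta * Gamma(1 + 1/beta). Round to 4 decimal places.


beta = 2.5506, eta = 3768.06
1/beta = 0.3921
1 + 1/beta = 1.3921
Gamma(1.3921) = 0.8877
Mean = 3768.06 * 0.8877
Mean = 3345.0005

3345.0005


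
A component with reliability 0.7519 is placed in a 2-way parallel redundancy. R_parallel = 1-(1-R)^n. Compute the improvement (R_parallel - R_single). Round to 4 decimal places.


R_single = 0.7519, n = 2
1 - R_single = 0.2481
(1 - R_single)^n = 0.2481^2 = 0.0616
R_parallel = 1 - 0.0616 = 0.9384
Improvement = 0.9384 - 0.7519
Improvement = 0.1865

0.1865


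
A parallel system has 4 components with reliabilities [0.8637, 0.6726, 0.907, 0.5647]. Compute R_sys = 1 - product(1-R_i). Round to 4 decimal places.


Components: [0.8637, 0.6726, 0.907, 0.5647]
(1 - 0.8637) = 0.1363, running product = 0.1363
(1 - 0.6726) = 0.3274, running product = 0.0446
(1 - 0.907) = 0.093, running product = 0.0042
(1 - 0.5647) = 0.4353, running product = 0.0018
Product of (1-R_i) = 0.0018
R_sys = 1 - 0.0018 = 0.9982

0.9982


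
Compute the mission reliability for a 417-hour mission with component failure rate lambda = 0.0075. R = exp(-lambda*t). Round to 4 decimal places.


lambda = 0.0075
mission_time = 417
lambda * t = 0.0075 * 417 = 3.1275
R = exp(-3.1275)
R = 0.0438

0.0438


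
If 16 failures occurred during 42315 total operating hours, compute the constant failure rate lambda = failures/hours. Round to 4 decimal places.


failures = 16
total_hours = 42315
lambda = 16 / 42315
lambda = 0.0004

0.0004


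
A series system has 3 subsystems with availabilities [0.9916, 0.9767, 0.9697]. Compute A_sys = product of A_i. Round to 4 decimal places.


Subsystems: [0.9916, 0.9767, 0.9697]
After subsystem 1 (A=0.9916): product = 0.9916
After subsystem 2 (A=0.9767): product = 0.9685
After subsystem 3 (A=0.9697): product = 0.9392
A_sys = 0.9392

0.9392


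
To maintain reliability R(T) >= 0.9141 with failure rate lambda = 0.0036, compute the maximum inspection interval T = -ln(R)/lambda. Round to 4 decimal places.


R_target = 0.9141
lambda = 0.0036
-ln(0.9141) = 0.0898
T = 0.0898 / 0.0036
T = 24.9487

24.9487


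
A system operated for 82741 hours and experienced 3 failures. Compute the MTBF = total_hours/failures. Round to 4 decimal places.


total_hours = 82741
failures = 3
MTBF = 82741 / 3
MTBF = 27580.3333

27580.3333


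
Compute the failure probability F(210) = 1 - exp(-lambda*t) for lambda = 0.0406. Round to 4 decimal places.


lambda = 0.0406, t = 210
lambda * t = 8.526
exp(-8.526) = 0.0002
F(t) = 1 - 0.0002
F(t) = 0.9998

0.9998


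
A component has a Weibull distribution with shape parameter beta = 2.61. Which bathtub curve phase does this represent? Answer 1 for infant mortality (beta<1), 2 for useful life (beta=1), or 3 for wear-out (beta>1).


beta = 2.61
Compare beta to 1:
beta < 1 => infant mortality (phase 1)
beta = 1 => useful life (phase 2)
beta > 1 => wear-out (phase 3)
Since beta = 2.61, this is wear-out (increasing failure rate)
Phase = 3

3


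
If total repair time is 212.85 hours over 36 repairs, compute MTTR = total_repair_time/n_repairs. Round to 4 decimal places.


total_repair_time = 212.85
n_repairs = 36
MTTR = 212.85 / 36
MTTR = 5.9125

5.9125


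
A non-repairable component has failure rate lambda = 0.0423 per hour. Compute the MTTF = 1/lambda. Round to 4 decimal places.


lambda = 0.0423
MTTF = 1 / 0.0423
MTTF = 23.6407

23.6407


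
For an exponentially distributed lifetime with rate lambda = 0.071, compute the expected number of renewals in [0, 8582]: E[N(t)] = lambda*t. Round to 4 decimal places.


lambda = 0.071
t = 8582
E[N(t)] = lambda * t
E[N(t)] = 0.071 * 8582
E[N(t)] = 609.322

609.322


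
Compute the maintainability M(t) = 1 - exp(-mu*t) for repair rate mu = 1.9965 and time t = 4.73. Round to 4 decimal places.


mu = 1.9965, t = 4.73
mu * t = 1.9965 * 4.73 = 9.4434
exp(-9.4434) = 0.0001
M(t) = 1 - 0.0001
M(t) = 0.9999

0.9999


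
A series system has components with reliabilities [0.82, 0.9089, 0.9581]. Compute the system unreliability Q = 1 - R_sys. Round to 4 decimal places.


Components: [0.82, 0.9089, 0.9581]
After component 1: product = 0.82
After component 2: product = 0.7453
After component 3: product = 0.7141
R_sys = 0.7141
Q = 1 - 0.7141 = 0.2859

0.2859


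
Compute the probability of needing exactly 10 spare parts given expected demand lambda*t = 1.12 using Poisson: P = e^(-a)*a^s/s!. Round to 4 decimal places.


a = 1.12, s = 10
e^(-a) = e^(-1.12) = 0.3263
a^s = 1.12^10 = 3.1058
s! = 3628800
P = 0.3263 * 3.1058 / 3628800
P = 0.0

0.0


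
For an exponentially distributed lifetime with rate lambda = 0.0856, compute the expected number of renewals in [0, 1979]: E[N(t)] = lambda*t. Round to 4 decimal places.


lambda = 0.0856
t = 1979
E[N(t)] = lambda * t
E[N(t)] = 0.0856 * 1979
E[N(t)] = 169.4024

169.4024


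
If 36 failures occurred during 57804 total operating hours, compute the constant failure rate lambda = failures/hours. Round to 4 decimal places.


failures = 36
total_hours = 57804
lambda = 36 / 57804
lambda = 0.0006

0.0006


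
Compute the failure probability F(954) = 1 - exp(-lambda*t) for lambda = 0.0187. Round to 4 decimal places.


lambda = 0.0187, t = 954
lambda * t = 17.8398
exp(-17.8398) = 0.0
F(t) = 1 - 0.0
F(t) = 1.0

1.0


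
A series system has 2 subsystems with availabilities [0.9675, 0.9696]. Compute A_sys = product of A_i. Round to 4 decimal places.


Subsystems: [0.9675, 0.9696]
After subsystem 1 (A=0.9675): product = 0.9675
After subsystem 2 (A=0.9696): product = 0.9381
A_sys = 0.9381

0.9381


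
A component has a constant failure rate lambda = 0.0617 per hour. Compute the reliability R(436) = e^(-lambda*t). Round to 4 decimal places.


lambda = 0.0617
t = 436
lambda * t = 26.9012
R(t) = e^(-26.9012)
R(t) = 0.0

0.0


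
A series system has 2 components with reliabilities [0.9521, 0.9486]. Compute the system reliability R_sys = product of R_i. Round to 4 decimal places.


Components: [0.9521, 0.9486]
After component 1 (R=0.9521): product = 0.9521
After component 2 (R=0.9486): product = 0.9032
R_sys = 0.9032

0.9032


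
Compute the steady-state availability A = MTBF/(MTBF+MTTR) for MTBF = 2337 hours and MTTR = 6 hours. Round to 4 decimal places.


MTBF = 2337
MTTR = 6
MTBF + MTTR = 2343
A = 2337 / 2343
A = 0.9974

0.9974


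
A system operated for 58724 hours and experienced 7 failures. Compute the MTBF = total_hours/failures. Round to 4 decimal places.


total_hours = 58724
failures = 7
MTBF = 58724 / 7
MTBF = 8389.1429

8389.1429


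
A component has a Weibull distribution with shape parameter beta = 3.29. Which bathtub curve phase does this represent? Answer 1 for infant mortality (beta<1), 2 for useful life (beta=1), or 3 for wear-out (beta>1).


beta = 3.29
Compare beta to 1:
beta < 1 => infant mortality (phase 1)
beta = 1 => useful life (phase 2)
beta > 1 => wear-out (phase 3)
Since beta = 3.29, this is wear-out (increasing failure rate)
Phase = 3

3
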